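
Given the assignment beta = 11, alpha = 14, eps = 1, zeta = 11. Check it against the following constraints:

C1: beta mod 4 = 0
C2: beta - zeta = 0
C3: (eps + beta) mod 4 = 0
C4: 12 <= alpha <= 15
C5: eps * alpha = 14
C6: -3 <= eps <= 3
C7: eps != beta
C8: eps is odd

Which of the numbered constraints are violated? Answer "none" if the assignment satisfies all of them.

C1: 11 mod 4 = 3, not 0  fails
C2: beta - zeta = 11 - 11 = 0  holds
C3: eps + beta = 12; 12 mod 4 = 0  holds
C4: alpha = 14 lies in [12, 15]  holds
C5: eps * alpha = 1 * 14 = 14  holds
C6: eps = 1 lies in [-3, 3]  holds
C7: eps = 1, beta = 11; distinct  holds
C8: eps = 1 is odd  holds

The assignment fails constraint 1.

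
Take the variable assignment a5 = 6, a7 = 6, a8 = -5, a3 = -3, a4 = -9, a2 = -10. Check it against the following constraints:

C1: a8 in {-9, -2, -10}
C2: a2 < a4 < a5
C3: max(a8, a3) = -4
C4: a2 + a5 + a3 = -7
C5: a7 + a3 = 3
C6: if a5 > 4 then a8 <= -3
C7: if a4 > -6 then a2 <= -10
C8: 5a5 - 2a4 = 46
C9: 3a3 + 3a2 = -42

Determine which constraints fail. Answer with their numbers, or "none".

C1: a8 = -5 is not in {-9, -2, -10} — violated.
C2: values -10 < -9 < 6 — satisfied.
C3: max(-5, -3) = -3, not -4 — violated.
C4: a2 + a5 + a3 = -10 + 6 + (-3) = -7 — satisfied.
C5: a7 + a3 = 6 + (-3) = 3 — satisfied.
C6: a5 = 6 > 4, so we need a8 ≤ -3; a8 = -5 ≤ -3 — satisfied.
C7: a4 = -9, not > -6; antecedent false, conditional vacuously true — satisfied.
C8: 5a5 - 2a4 = 5(6) - 2(-9) = 48, not 46 — violated.
C9: 3a3 + 3a2 = 3(-3) + 3(-10) = -39, not -42 — violated.

Constraints 1, 3, 8, 9 are violated.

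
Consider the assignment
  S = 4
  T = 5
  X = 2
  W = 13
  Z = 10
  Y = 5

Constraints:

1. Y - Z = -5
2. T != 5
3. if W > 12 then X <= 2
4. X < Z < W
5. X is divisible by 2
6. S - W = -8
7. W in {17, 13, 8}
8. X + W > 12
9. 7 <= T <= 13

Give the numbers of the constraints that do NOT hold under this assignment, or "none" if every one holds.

1. Y - Z = 5 - 10 = -5 — OK.
2. T = 5, but 5 is required to differ — violated.
3. W = 13 > 12, so we need X ≤ 2; X = 2 ≤ 2 — OK.
4. values 2 < 10 < 13 — OK.
5. 2 / 2 = 1, so 2 divides 2 — OK.
6. S - W = 4 - 13 = -9, not -8 — violated.
7. W = 13 is in {17, 13, 8} — OK.
8. X + W = 2 + 13 = 15; 15 > 12 — OK.
9. T = 5 is outside [7, 13] — violated.

Constraints 2, 6, 9 do not hold.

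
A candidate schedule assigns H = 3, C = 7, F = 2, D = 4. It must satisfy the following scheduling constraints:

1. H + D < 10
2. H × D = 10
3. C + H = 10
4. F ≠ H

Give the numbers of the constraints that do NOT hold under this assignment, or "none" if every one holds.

Violated: 2.

1. H + D = 3 + 4 = 7; 7 < 10  ✓
2. H × D = 3 × 4 = 12, not 10  ✗
3. C + H = 7 + 3 = 10  ✓
4. F = 2, H = 3; distinct  ✓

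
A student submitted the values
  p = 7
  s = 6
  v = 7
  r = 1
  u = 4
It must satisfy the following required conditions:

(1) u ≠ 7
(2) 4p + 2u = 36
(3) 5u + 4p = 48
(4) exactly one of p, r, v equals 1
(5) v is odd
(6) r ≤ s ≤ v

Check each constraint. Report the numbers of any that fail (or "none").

All constraints are satisfied.

(1) u = 4, and 4 ≠ 7 — holds.
(2) 4p + 2u = 4(7) + 2(4) = 36 — holds.
(3) 5u + 4p = 5(4) + 4(7) = 48 — holds.
(4) p=7, r=1, v=7; 1 of them equals 1 — holds.
(5) v = 7 is odd — holds.
(6) values 1 ≤ 6 ≤ 7 — holds.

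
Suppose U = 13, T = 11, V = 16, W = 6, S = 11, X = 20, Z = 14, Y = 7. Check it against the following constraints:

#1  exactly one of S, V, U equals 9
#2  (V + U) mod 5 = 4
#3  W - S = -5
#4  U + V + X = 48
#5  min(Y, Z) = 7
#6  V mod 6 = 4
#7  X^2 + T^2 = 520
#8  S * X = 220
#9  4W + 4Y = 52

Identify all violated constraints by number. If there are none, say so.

#1 S=11, V=16, U=13; 0 of them equal 9, not exactly one  FAIL
#2 V + U = 29; 29 mod 5 = 4  OK
#3 W - S = 6 - 11 = -5  OK
#4 U + V + X = 13 + 16 + 20 = 49, not 48  FAIL
#5 min(7, 14) = 7  OK
#6 16 mod 6 = 4  OK
#7 X^2 + T^2 = 20^2 + 11^2 = 400 + 121 = 521, not 520  FAIL
#8 S * X = 11 * 20 = 220  OK
#9 4W + 4Y = 4(6) + 4(7) = 52  OK

The assignment fails constraints 1, 4, and 7.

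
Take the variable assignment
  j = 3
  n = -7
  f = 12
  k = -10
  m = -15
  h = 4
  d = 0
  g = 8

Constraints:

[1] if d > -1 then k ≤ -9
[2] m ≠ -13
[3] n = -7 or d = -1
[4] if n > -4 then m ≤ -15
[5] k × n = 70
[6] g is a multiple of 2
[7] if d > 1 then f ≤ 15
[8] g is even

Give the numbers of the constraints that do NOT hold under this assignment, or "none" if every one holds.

[1] d = 0 > -1, so we need k ≤ -9; k = -10 ≤ -9  true
[2] m = -15, and -15 ≠ -13  true
[3] n = -7 = -7 (first disjunct)  true
[4] n = -7, not > -4; antecedent false, conditional vacuously true  true
[5] k × n = -10 × (-7) = 70  true
[6] 8 / 2 = 4, so 2 divides 8  true
[7] d = 0, not > 1; antecedent false, conditional vacuously true  true
[8] g = 8 is even  true

Yes — all constraints hold.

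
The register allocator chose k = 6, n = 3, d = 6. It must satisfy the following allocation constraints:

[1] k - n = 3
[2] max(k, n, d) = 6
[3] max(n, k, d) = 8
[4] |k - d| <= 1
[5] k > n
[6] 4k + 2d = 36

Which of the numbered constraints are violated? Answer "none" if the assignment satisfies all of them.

Constraint 3 does not hold.

[1] k - n = 6 - 3 = 3  true
[2] max(6, 3, 6) = 6  true
[3] max(3, 6, 6) = 6, not 8  false
[4] |6 - 6| = 0; 0 ≤ 1  true
[5] k = 6, n = 3; 6 > 3  true
[6] 4k + 2d = 4(6) + 2(6) = 36  true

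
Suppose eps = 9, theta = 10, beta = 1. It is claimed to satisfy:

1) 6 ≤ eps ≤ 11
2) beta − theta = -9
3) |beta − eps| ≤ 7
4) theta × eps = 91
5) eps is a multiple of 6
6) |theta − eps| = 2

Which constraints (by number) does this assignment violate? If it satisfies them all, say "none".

1) eps = 9 lies in [6, 11] — OK.
2) beta − theta = 1 − 10 = -9 — OK.
3) |1 − 9| = 8; 8 > 7, exceeds bound 7 — violated.
4) theta × eps = 10 × 9 = 90, not 91 — violated.
5) 9 = 6×1 + 3, so 6 does not divide 9 — violated.
6) |10 − 9| = 1, not 2 — violated.

Constraints 3, 4, 5, and 6 do not hold.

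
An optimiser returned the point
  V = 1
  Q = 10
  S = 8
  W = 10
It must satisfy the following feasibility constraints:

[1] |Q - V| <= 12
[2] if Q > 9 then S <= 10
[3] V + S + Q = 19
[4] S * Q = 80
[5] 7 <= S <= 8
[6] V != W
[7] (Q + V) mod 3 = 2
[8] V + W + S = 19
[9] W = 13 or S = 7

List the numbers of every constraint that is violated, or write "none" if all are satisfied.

[1] |10 - 1| = 9; 9 ≤ 12  ✓
[2] Q = 10 > 9, so we need S ≤ 10; S = 8 ≤ 10  ✓
[3] V + S + Q = 1 + 8 + 10 = 19  ✓
[4] S * Q = 8 * 10 = 80  ✓
[5] S = 8 lies in [7, 8]  ✓
[6] V = 1, W = 10; distinct  ✓
[7] Q + V = 11; 11 mod 3 = 2  ✓
[8] V + W + S = 1 + 10 + 8 = 19  ✓
[9] W = 10 ≠ 13 and S = 8 ≠ 7; both disjuncts false  ✗

Violated: 9.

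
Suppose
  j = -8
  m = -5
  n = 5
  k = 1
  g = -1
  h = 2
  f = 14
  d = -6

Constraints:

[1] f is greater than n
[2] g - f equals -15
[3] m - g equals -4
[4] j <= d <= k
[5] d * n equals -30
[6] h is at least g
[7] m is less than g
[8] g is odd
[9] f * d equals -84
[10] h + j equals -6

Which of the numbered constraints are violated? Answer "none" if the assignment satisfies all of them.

[1] f = 14, n = 5; 14 > 5 — OK.
[2] g - f = -1 - 14 = -15 — OK.
[3] m - g = -5 - (-1) = -4 — OK.
[4] values -8 <= -6 <= 1 — OK.
[5] d * n = -6 * 5 = -30 — OK.
[6] h = 2, g = -1; 2 ≥ -1 — OK.
[7] m = -5, g = -1; -5 < -1 — OK.
[8] g = -1 is odd — OK.
[9] f * d = 14 * (-6) = -84 — OK.
[10] h + j = 2 + (-8) = -6 — OK.

None — every constraint holds.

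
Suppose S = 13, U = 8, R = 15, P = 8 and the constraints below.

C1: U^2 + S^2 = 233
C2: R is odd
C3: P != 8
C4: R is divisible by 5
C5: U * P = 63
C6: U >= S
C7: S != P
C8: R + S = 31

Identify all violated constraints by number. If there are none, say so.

Constraints 3, 5, 6, 8 are violated.

C1: U^2 + S^2 = 8^2 + 13^2 = 64 + 169 = 233  yes
C2: R = 15 is odd  yes
C3: P = 8, but 8 is required to differ  no
C4: 15 / 5 = 3, so 5 divides 15  yes
C5: U * P = 8 * 8 = 64, not 63  no
C6: U = 8, S = 13; 8 < 13 (want ≥)  no
C7: S = 13, P = 8; distinct  yes
C8: R + S = 15 + 13 = 28, not 31  no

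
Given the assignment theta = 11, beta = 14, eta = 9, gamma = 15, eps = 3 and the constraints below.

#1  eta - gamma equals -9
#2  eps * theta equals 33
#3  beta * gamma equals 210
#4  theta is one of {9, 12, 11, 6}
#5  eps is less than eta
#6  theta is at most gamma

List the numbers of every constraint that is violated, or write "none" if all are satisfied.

No — constraint 1 is not satisfied.

#1 eta - gamma = 9 - 15 = -6, not -9 — violated.
#2 eps * theta = 3 * 11 = 33 — OK.
#3 beta * gamma = 14 * 15 = 210 — OK.
#4 theta = 11 is in {9, 12, 11, 6} — OK.
#5 eps = 3, eta = 9; 3 < 9 — OK.
#6 theta = 11, gamma = 15; 11 ≤ 15 — OK.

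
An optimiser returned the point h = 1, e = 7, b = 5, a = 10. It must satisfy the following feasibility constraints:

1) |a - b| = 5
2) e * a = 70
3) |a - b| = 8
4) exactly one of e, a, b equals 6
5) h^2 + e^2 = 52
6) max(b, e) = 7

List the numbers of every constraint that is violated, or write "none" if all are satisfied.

Constraints 3, 4, and 5 are violated.

1) |10 - 5| = 5 — holds.
2) e * a = 7 * 10 = 70 — holds.
3) |10 - 5| = 5, not 8 — fails.
4) e=7, a=10, b=5; 0 of them equal 6, not exactly one — fails.
5) h^2 + e^2 = 1^2 + 7^2 = 1 + 49 = 50, not 52 — fails.
6) max(5, 7) = 7 — holds.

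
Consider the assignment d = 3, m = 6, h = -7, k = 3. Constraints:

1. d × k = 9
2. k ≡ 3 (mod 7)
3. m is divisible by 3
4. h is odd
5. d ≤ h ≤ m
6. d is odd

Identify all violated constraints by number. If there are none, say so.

Constraint 5 is violated.

1. d × k = 3 × 3 = 9 — holds.
2. 3 mod 7 = 3 — holds.
3. 6 / 3 = 2, so 3 divides 6 — holds.
4. h = -7 is odd — holds.
5. values 3, -7, 6; d = 3 is not ≤ h = -7 — fails.
6. d = 3 is odd — holds.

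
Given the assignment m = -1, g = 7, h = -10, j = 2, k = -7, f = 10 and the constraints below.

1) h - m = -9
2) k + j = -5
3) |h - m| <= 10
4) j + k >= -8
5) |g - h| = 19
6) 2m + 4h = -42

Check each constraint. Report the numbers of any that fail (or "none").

Constraint 5 is violated.

1) h - m = -10 - (-1) = -9 — holds.
2) k + j = -7 + 2 = -5 — holds.
3) |-10 - (-1)| = 9; 9 ≤ 10 — holds.
4) j + k = 2 + (-7) = -5; -5 ≥ -8 — holds.
5) |7 - (-10)| = 17, not 19 — does not hold.
6) 2m + 4h = 2(-1) + 4(-10) = -42 — holds.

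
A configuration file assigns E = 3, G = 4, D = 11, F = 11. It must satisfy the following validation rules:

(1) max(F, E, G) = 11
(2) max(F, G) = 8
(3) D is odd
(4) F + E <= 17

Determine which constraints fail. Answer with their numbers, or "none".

(1) max(11, 3, 4) = 11  true
(2) max(11, 4) = 11, not 8  false
(3) D = 11 is odd  true
(4) F + E = 11 + 3 = 14; 14 ≤ 17  true

The assignment fails constraint 2.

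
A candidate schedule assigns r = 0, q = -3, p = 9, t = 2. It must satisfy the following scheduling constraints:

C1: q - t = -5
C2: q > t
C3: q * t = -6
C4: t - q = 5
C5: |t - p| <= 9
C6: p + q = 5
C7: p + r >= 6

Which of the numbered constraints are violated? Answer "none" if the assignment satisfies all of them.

No — constraints 2 and 6 are not satisfied.

C1: q - t = -3 - 2 = -5 — satisfied.
C2: q = -3, t = 2; -3 ≤ 2 (want >) — violated.
C3: q * t = -3 * 2 = -6 — satisfied.
C4: t - q = 2 - (-3) = 5 — satisfied.
C5: |2 - 9| = 7; 7 ≤ 9 — satisfied.
C6: p + q = 9 + (-3) = 6, not 5 — violated.
C7: p + r = 9 + 0 = 9; 9 ≥ 6 — satisfied.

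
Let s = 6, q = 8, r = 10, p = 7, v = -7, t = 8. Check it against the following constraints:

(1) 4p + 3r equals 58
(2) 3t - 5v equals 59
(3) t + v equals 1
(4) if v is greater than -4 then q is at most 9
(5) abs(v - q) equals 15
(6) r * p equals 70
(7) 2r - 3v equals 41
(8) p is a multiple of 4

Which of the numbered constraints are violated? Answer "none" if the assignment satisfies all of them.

Constraint 8 is violated.

(1) 4p + 3r = 4(7) + 3(10) = 58 — satisfied.
(2) 3t - 5v = 3(8) - 5(-7) = 59 — satisfied.
(3) t + v = 8 + (-7) = 1 — satisfied.
(4) v = -7, not > -4; antecedent false, conditional vacuously true — satisfied.
(5) abs(-7 - 8) = 15 — satisfied.
(6) r * p = 10 * 7 = 70 — satisfied.
(7) 2r - 3v = 2(10) - 3(-7) = 41 — satisfied.
(8) 7 = 4*1 + 3, so 4 does not divide 7 — violated.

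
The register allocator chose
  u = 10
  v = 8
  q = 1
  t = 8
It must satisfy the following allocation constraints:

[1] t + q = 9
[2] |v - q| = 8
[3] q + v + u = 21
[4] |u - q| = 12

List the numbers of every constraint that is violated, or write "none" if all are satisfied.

[1] t + q = 8 + 1 = 9 — satisfied.
[2] |8 - 1| = 7, not 8 — violated.
[3] q + v + u = 1 + 8 + 10 = 19, not 21 — violated.
[4] |10 - 1| = 9, not 12 — violated.

No — constraints 2, 3, and 4 are not satisfied.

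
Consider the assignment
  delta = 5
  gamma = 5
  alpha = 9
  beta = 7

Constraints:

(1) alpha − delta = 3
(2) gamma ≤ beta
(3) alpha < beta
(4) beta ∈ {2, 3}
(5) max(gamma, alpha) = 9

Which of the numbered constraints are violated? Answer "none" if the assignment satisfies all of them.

The assignment fails constraints 1, 3, and 4.

(1) alpha − delta = 9 − 5 = 4, not 3  false
(2) gamma = 5, beta = 7; 5 ≤ 7  true
(3) alpha = 9, beta = 7; 9 ≥ 7 (want <)  false
(4) beta = 7 is not in {2, 3}  false
(5) max(5, 9) = 9  true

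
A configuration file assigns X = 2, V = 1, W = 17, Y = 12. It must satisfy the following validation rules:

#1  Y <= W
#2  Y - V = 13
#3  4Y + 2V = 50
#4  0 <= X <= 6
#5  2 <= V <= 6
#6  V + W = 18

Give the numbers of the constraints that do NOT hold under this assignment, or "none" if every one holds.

#1 Y = 12, W = 17; 12 ≤ 17  OK
#2 Y - V = 12 - 1 = 11, not 13  FAIL
#3 4Y + 2V = 4(12) + 2(1) = 50  OK
#4 X = 2 lies in [0, 6]  OK
#5 V = 1 is outside [2, 6]  FAIL
#6 V + W = 1 + 17 = 18  OK

Constraints 2 and 5 do not hold.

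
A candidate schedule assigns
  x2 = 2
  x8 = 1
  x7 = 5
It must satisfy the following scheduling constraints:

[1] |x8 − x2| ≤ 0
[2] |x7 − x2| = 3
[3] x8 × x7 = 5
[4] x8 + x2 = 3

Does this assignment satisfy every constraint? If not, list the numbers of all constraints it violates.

[1] |1 − 2| = 1; 1 > 0, exceeds bound 0 — fails.
[2] |5 − 2| = 3 — holds.
[3] x8 × x7 = 1 × 5 = 5 — holds.
[4] x8 + x2 = 1 + 2 = 3 — holds.

Violated: 1.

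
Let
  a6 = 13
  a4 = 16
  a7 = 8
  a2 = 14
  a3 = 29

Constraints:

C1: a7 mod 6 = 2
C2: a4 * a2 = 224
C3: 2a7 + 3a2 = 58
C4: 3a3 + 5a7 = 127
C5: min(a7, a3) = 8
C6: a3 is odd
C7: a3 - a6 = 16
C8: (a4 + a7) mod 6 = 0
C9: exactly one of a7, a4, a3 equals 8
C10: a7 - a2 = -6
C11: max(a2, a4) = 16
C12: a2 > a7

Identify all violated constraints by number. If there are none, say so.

No violations.

C1: 8 mod 6 = 2 — satisfied.
C2: a4 * a2 = 16 * 14 = 224 — satisfied.
C3: 2a7 + 3a2 = 2(8) + 3(14) = 58 — satisfied.
C4: 3a3 + 5a7 = 3(29) + 5(8) = 127 — satisfied.
C5: min(8, 29) = 8 — satisfied.
C6: a3 = 29 is odd — satisfied.
C7: a3 - a6 = 29 - 13 = 16 — satisfied.
C8: a4 + a7 = 24; 24 mod 6 = 0 — satisfied.
C9: a7=8, a4=16, a3=29; 1 of them equals 8 — satisfied.
C10: a7 - a2 = 8 - 14 = -6 — satisfied.
C11: max(14, 16) = 16 — satisfied.
C12: a2 = 14, a7 = 8; 14 > 8 — satisfied.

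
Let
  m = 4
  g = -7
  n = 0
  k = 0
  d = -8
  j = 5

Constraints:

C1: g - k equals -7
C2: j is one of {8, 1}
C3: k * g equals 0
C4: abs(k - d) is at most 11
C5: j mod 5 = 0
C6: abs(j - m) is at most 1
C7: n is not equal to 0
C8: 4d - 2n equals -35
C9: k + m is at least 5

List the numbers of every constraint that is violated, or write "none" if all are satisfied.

C1: g - k = -7 - 0 = -7  true
C2: j = 5 is not in {8, 1}  false
C3: k * g = 0 * (-7) = 0  true
C4: abs(0 - (-8)) = 8; 8 ≤ 11  true
C5: 5 mod 5 = 0  true
C6: abs(5 - 4) = 1; 1 ≤ 1  true
C7: n = 0, but 0 is required to differ  false
C8: 4d - 2n = 4(-8) - 2(0) = -32, not -35  false
C9: k + m = 0 + 4 = 4; 4 < 5, bound 5 not met  false

Violated: 2, 7, 8, and 9.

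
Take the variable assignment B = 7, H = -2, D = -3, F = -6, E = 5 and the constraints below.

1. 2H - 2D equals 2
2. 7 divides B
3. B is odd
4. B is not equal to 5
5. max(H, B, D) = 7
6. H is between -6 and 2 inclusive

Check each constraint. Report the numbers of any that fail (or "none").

The assignment satisfies every constraint.

1. 2H - 2D = 2(-2) - 2(-3) = 2 — holds.
2. 7 / 7 = 1, so 7 divides 7 — holds.
3. B = 7 is odd — holds.
4. B = 7, and 7 ≠ 5 — holds.
5. max(-2, 7, -3) = 7 — holds.
6. H = -2 lies in [-6, 2] — holds.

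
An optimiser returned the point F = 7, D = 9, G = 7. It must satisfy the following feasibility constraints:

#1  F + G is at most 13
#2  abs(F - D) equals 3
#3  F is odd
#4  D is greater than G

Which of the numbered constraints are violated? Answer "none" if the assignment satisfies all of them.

#1 F + G = 7 + 7 = 14; 14 > 13, bound 13 not met — violated.
#2 abs(7 - 9) = 2, not 3 — violated.
#3 F = 7 is odd — satisfied.
#4 D = 9, G = 7; 9 > 7 — satisfied.

No — constraints 1, 2 are not satisfied.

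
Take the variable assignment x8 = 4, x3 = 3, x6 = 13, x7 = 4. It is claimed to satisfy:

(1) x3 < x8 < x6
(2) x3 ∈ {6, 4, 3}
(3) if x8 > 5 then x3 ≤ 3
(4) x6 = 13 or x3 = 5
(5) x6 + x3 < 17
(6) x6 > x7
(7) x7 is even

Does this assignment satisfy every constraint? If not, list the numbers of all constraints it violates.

The assignment satisfies every constraint.

(1) values 3 < 4 < 13 — OK.
(2) x3 = 3 is in {6, 4, 3} — OK.
(3) x8 = 4, not > 5; antecedent false, conditional vacuously true — OK.
(4) x6 = 13 = 13 (first disjunct) — OK.
(5) x6 + x3 = 13 + 3 = 16; 16 < 17 — OK.
(6) x6 = 13, x7 = 4; 13 > 4 — OK.
(7) x7 = 4 is even — OK.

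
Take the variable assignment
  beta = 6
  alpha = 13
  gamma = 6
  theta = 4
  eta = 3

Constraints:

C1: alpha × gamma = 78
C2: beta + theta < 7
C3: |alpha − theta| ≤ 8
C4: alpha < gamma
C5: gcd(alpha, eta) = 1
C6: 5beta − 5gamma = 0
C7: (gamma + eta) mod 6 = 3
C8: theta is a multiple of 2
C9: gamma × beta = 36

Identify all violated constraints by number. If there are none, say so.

The assignment fails constraints 2, 3, and 4.

C1: alpha × gamma = 13 × 6 = 78  ✔
C2: beta + theta = 6 + 4 = 10; 10 ≥ 7, bound 7 not met  ✘
C3: |13 − 4| = 9; 9 > 8, exceeds bound 8  ✘
C4: alpha = 13, gamma = 6; 13 ≥ 6 (want <)  ✘
C5: gcd(13, 3) = 1  ✔
C6: 5beta − 5gamma = 5(6) − 5(6) = 0  ✔
C7: gamma + eta = 9; 9 mod 6 = 3  ✔
C8: 4 / 2 = 2, so 2 divides 4  ✔
C9: gamma × beta = 6 × 6 = 36  ✔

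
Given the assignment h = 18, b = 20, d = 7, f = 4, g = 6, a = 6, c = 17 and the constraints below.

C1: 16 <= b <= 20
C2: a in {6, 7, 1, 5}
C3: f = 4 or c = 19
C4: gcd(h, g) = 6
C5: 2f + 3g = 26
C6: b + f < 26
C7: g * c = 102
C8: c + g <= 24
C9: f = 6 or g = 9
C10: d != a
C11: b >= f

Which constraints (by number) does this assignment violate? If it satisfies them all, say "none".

Constraint 9 is violated.

C1: b = 20 lies in [16, 20]  holds
C2: a = 6 is in {6, 7, 1, 5}  holds
C3: f = 4 = 4 (first disjunct)  holds
C4: gcd(18, 6) = 6  holds
C5: 2f + 3g = 2(4) + 3(6) = 26  holds
C6: b + f = 20 + 4 = 24; 24 < 26  holds
C7: g * c = 6 * 17 = 102  holds
C8: c + g = 17 + 6 = 23; 23 ≤ 24  holds
C9: f = 4 ≠ 6 and g = 6 ≠ 9; both disjuncts false  fails
C10: d = 7, a = 6; distinct  holds
C11: b = 20, f = 4; 20 ≥ 4  holds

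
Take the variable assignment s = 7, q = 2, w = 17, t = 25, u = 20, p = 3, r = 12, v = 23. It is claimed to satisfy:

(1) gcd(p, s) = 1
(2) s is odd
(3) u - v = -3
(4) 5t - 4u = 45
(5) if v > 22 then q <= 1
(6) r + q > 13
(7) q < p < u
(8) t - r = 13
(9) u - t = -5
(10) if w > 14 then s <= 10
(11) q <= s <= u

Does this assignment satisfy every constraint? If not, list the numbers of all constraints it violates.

The assignment fails constraint 5.

(1) gcd(3, 7) = 1  yes
(2) s = 7 is odd  yes
(3) u - v = 20 - 23 = -3  yes
(4) 5t - 4u = 5(25) - 4(20) = 45  yes
(5) v = 23 > 22, so we need q ≤ 1; but q = 2 > 1  no
(6) r + q = 12 + 2 = 14; 14 > 13  yes
(7) values 2 < 3 < 20  yes
(8) t - r = 25 - 12 = 13  yes
(9) u - t = 20 - 25 = -5  yes
(10) w = 17 > 14, so we need s ≤ 10; s = 7 ≤ 10  yes
(11) values 2 <= 7 <= 20  yes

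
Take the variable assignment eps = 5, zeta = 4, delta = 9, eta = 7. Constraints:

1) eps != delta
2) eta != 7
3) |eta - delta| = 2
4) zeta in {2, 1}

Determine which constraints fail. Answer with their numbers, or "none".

Constraints 2 and 4 do not hold.

1) eps = 5, delta = 9; distinct — satisfied.
2) eta = 7, but 7 is required to differ — violated.
3) |7 - 9| = 2 — satisfied.
4) zeta = 4 is not in {2, 1} — violated.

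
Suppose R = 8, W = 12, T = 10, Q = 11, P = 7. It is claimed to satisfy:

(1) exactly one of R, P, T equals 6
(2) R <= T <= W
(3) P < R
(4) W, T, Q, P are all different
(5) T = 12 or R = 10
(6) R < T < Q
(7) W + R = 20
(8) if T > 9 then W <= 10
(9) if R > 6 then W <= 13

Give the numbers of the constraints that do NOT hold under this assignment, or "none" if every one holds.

(1) R=8, P=7, T=10; 0 of them equal 6, not exactly one — fails.
(2) values 8 <= 10 <= 12 — holds.
(3) P = 7, R = 8; 7 < 8 — holds.
(4) values 12, 10, 11, 7 are pairwise distinct — holds.
(5) T = 10 ≠ 12 and R = 8 ≠ 10; both disjuncts false — fails.
(6) values 8 < 10 < 11 — holds.
(7) W + R = 12 + 8 = 20 — holds.
(8) T = 10 > 9, so we need W ≤ 10; but W = 12 > 10 — fails.
(9) R = 8 > 6, so we need W ≤ 13; W = 12 ≤ 13 — holds.

Constraints 1, 5, and 8 are violated.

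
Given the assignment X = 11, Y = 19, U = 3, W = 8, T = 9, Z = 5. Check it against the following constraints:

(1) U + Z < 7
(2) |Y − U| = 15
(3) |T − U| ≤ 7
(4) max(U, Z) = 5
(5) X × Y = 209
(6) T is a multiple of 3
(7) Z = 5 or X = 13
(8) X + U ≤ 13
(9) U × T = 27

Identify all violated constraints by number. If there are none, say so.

(1) U + Z = 3 + 5 = 8; 8 ≥ 7, bound 7 not met  ✗
(2) |19 − 3| = 16, not 15  ✗
(3) |9 − 3| = 6; 6 ≤ 7  ✓
(4) max(3, 5) = 5  ✓
(5) X × Y = 11 × 19 = 209  ✓
(6) 9 / 3 = 3, so 3 divides 9  ✓
(7) Z = 5 = 5 (first disjunct)  ✓
(8) X + U = 11 + 3 = 14; 14 > 13, bound 13 not met  ✗
(9) U × T = 3 × 9 = 27  ✓

The assignment fails constraints 1, 2, 8.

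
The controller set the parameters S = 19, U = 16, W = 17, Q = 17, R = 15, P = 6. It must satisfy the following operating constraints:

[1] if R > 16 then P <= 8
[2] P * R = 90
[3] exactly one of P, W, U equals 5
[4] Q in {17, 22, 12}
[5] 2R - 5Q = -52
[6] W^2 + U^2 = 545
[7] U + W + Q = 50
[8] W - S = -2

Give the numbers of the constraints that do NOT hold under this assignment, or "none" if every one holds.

[1] R = 15, not > 16; antecedent false, conditional vacuously true — satisfied.
[2] P * R = 6 * 15 = 90 — satisfied.
[3] P=6, W=17, U=16; 0 of them equal 5, not exactly one — violated.
[4] Q = 17 is in {17, 22, 12} — satisfied.
[5] 2R - 5Q = 2(15) - 5(17) = -55, not -52 — violated.
[6] W^2 + U^2 = 17^2 + 16^2 = 289 + 256 = 545 — satisfied.
[7] U + W + Q = 16 + 17 + 17 = 50 — satisfied.
[8] W - S = 17 - 19 = -2 — satisfied.

The assignment fails constraints 3, 5.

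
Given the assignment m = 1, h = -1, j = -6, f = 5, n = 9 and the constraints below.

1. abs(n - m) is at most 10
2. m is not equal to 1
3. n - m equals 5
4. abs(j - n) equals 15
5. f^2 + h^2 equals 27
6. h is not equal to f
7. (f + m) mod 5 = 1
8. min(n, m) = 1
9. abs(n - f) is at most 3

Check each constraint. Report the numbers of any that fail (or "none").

No — constraints 2, 3, 5, 9 are not satisfied.

1. abs(9 - 1) = 8; 8 ≤ 10  ✓
2. m = 1, but 1 is required to differ  ✗
3. n - m = 9 - 1 = 8, not 5  ✗
4. abs(-6 - 9) = 15  ✓
5. f^2 + h^2 = 5^2 + (-1)^2 = 25 + 1 = 26, not 27  ✗
6. h = -1, f = 5; distinct  ✓
7. f + m = 6; 6 mod 5 = 1  ✓
8. min(9, 1) = 1  ✓
9. abs(9 - 5) = 4; 4 > 3, exceeds bound 3  ✗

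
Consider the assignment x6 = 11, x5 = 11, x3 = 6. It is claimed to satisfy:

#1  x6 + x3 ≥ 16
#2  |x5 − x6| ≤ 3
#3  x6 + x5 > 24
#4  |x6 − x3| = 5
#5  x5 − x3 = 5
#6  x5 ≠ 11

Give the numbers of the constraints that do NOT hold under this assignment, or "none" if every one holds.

#1 x6 + x3 = 11 + 6 = 17; 17 ≥ 16 — OK.
#2 |11 − 11| = 0; 0 ≤ 3 — OK.
#3 x6 + x5 = 11 + 11 = 22; 22 ≤ 24, bound 24 not met — violated.
#4 |11 − 6| = 5 — OK.
#5 x5 − x3 = 11 − 6 = 5 — OK.
#6 x5 = 11, but 11 is required to differ — violated.

Violated: 3, 6.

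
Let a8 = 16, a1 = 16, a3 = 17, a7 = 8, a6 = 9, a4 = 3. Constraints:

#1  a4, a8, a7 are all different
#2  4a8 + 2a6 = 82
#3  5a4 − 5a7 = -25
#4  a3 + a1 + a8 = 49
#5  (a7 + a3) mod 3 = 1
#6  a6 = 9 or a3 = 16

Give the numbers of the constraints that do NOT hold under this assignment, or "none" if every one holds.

#1 values 3, 16, 8 are pairwise distinct — holds.
#2 4a8 + 2a6 = 4(16) + 2(9) = 82 — holds.
#3 5a4 − 5a7 = 5(3) − 5(8) = -25 — holds.
#4 a3 + a1 + a8 = 17 + 16 + 16 = 49 — holds.
#5 a7 + a3 = 25; 25 mod 3 = 1 — holds.
#6 a6 = 9 = 9 (first disjunct) — holds.

The assignment satisfies every constraint.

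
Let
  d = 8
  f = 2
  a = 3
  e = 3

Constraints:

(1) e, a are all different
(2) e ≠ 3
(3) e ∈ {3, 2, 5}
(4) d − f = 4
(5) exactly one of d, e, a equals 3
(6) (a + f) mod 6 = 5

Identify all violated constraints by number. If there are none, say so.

Constraints 1, 2, 4, and 5 are violated.

(1) e = a = 3, not all different — does not hold.
(2) e = 3, but 3 is required to differ — does not hold.
(3) e = 3 is in {3, 2, 5} — holds.
(4) d − f = 8 − 2 = 6, not 4 — does not hold.
(5) d=8, e=3, a=3; 2 of them equal 3, not exactly one — does not hold.
(6) a + f = 5; 5 mod 6 = 5 — holds.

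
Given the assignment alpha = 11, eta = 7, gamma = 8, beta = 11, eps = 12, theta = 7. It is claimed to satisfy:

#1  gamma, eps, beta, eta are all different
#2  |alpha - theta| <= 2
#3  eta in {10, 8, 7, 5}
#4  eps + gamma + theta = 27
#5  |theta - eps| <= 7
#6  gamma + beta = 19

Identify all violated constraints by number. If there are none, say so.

#1 values 8, 12, 11, 7 are pairwise distinct — holds.
#2 |11 - 7| = 4; 4 > 2, exceeds bound 2 — fails.
#3 eta = 7 is in {10, 8, 7, 5} — holds.
#4 eps + gamma + theta = 12 + 8 + 7 = 27 — holds.
#5 |7 - 12| = 5; 5 ≤ 7 — holds.
#6 gamma + beta = 8 + 11 = 19 — holds.

The assignment fails constraint 2.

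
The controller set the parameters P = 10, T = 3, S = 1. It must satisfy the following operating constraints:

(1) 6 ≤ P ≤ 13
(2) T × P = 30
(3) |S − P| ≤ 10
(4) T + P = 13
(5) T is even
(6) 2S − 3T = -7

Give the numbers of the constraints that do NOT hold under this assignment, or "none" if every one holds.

Constraint 5 is violated.

(1) P = 10 lies in [6, 13] — holds.
(2) T × P = 3 × 10 = 30 — holds.
(3) |1 − 10| = 9; 9 ≤ 10 — holds.
(4) T + P = 3 + 10 = 13 — holds.
(5) T = 3 is odd — fails.
(6) 2S − 3T = 2(1) − 3(3) = -7 — holds.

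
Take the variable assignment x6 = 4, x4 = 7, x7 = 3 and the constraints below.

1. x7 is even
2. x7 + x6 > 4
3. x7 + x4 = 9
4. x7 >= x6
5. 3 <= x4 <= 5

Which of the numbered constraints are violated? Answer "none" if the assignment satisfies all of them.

1. x7 = 3 is odd — fails.
2. x7 + x6 = 3 + 4 = 7; 7 > 4 — holds.
3. x7 + x4 = 3 + 7 = 10, not 9 — fails.
4. x7 = 3, x6 = 4; 3 < 4 (want ≥) — fails.
5. x4 = 7 is outside [3, 5] — fails.

Violated: 1, 3, 4, and 5.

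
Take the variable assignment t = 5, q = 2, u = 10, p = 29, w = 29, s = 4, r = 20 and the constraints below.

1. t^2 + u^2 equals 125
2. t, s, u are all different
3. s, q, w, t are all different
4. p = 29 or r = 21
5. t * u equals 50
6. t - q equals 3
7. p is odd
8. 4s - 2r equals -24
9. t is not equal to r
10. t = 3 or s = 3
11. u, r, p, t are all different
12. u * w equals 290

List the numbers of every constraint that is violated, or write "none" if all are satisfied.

Constraint 10 is violated.

1. t^2 + u^2 = 5^2 + 10^2 = 25 + 100 = 125 — holds.
2. values 5, 4, 10 are pairwise distinct — holds.
3. values 4, 2, 29, 5 are pairwise distinct — holds.
4. p = 29 = 29 (first disjunct) — holds.
5. t * u = 5 * 10 = 50 — holds.
6. t - q = 5 - 2 = 3 — holds.
7. p = 29 is odd — holds.
8. 4s - 2r = 4(4) - 2(20) = -24 — holds.
9. t = 5, r = 20; distinct — holds.
10. t = 5 ≠ 3 and s = 4 ≠ 3; both disjuncts false — fails.
11. values 10, 20, 29, 5 are pairwise distinct — holds.
12. u * w = 10 * 29 = 290 — holds.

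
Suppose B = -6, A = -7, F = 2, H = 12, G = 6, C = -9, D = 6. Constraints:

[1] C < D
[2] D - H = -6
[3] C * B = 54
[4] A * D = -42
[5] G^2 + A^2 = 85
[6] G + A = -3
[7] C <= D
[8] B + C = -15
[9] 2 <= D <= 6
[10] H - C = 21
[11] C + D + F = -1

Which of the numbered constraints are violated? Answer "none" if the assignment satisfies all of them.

Violated: 6.

[1] C = -9, D = 6; -9 < 6  true
[2] D - H = 6 - 12 = -6  true
[3] C * B = -9 * (-6) = 54  true
[4] A * D = -7 * 6 = -42  true
[5] G^2 + A^2 = 6^2 + (-7)^2 = 36 + 49 = 85  true
[6] G + A = 6 + (-7) = -1, not -3  false
[7] C = -9, D = 6; -9 ≤ 6  true
[8] B + C = -6 + (-9) = -15  true
[9] D = 6 lies in [2, 6]  true
[10] H - C = 12 - (-9) = 21  true
[11] C + D + F = -9 + 6 + 2 = -1  true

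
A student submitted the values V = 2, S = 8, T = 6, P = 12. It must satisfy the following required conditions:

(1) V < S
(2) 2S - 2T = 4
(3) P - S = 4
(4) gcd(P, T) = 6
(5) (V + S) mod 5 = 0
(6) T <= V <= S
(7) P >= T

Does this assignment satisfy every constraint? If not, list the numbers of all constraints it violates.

(1) V = 2, S = 8; 2 < 8 — holds.
(2) 2S - 2T = 2(8) - 2(6) = 4 — holds.
(3) P - S = 12 - 8 = 4 — holds.
(4) gcd(12, 6) = 6 — holds.
(5) V + S = 10; 10 mod 5 = 0 — holds.
(6) values 6, 2, 8; T = 6 is not <= V = 2 — does not hold.
(7) P = 12, T = 6; 12 ≥ 6 — holds.

Violated: 6.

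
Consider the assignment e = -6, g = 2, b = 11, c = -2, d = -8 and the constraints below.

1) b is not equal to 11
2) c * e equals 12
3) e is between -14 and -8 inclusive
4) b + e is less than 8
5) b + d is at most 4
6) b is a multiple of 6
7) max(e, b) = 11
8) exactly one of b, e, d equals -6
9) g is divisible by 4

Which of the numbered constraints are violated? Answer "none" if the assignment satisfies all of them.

Constraints 1, 3, 6, and 9 are violated.

1) b = 11, but 11 is required to differ — fails.
2) c * e = -2 * (-6) = 12 — holds.
3) e = -6 is outside [-14, -8] — fails.
4) b + e = 11 + (-6) = 5; 5 < 8 — holds.
5) b + d = 11 + (-8) = 3; 3 ≤ 4 — holds.
6) 11 = 6*1 + 5, so 6 does not divide 11 — fails.
7) max(-6, 11) = 11 — holds.
8) b=11, e=-6, d=-8; 1 of them equals -6 — holds.
9) 2 = 4*0 + 2, so 4 does not divide 2 — fails.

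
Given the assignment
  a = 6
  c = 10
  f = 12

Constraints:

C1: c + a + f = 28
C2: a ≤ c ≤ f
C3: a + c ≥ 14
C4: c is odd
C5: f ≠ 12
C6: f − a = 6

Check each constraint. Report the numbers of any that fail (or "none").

C1: c + a + f = 10 + 6 + 12 = 28  holds
C2: values 6 ≤ 10 ≤ 12  holds
C3: a + c = 6 + 10 = 16; 16 ≥ 14  holds
C4: c = 10 is even  fails
C5: f = 12, but 12 is required to differ  fails
C6: f − a = 12 − 6 = 6  holds

Constraints 4, 5 are violated.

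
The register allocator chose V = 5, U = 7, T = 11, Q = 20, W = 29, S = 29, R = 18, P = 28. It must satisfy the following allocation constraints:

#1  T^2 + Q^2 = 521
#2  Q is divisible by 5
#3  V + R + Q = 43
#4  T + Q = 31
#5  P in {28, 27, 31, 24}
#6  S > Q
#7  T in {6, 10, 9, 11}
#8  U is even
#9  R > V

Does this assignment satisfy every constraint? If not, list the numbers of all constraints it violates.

No — constraint 8 is not satisfied.

#1 T^2 + Q^2 = 11^2 + 20^2 = 121 + 400 = 521 — holds.
#2 20 / 5 = 4, so 5 divides 20 — holds.
#3 V + R + Q = 5 + 18 + 20 = 43 — holds.
#4 T + Q = 11 + 20 = 31 — holds.
#5 P = 28 is in {28, 27, 31, 24} — holds.
#6 S = 29, Q = 20; 29 > 20 — holds.
#7 T = 11 is in {6, 10, 9, 11} — holds.
#8 U = 7 is odd — fails.
#9 R = 18, V = 5; 18 > 5 — holds.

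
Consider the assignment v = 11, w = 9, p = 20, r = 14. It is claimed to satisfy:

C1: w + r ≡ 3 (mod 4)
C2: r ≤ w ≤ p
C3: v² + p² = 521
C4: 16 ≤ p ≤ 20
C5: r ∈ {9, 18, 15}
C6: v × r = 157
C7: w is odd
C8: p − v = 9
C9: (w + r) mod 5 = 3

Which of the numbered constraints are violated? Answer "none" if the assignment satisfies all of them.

Violated: 2, 5, 6.

C1: w + r = 23; 23 mod 4 = 3  true
C2: values 14, 9, 20; r = 14 is not ≤ w = 9  false
C3: v² + p² = 11² + 20² = 121 + 400 = 521  true
C4: p = 20 lies in [16, 20]  true
C5: r = 14 is not in {9, 18, 15}  false
C6: v × r = 11 × 14 = 154, not 157  false
C7: w = 9 is odd  true
C8: p − v = 20 − 11 = 9  true
C9: w + r = 23; 23 mod 5 = 3  true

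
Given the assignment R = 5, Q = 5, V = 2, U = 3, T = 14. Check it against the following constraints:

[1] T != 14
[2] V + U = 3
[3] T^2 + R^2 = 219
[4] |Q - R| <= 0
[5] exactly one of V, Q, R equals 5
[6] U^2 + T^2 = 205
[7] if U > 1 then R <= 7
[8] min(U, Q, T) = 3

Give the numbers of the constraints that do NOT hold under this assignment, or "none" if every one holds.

[1] T = 14, but 14 is required to differ — fails.
[2] V + U = 2 + 3 = 5, not 3 — fails.
[3] T^2 + R^2 = 14^2 + 5^2 = 196 + 25 = 221, not 219 — fails.
[4] |5 - 5| = 0; 0 ≤ 0 — holds.
[5] V=2, Q=5, R=5; 2 of them equal 5, not exactly one — fails.
[6] U^2 + T^2 = 3^2 + 14^2 = 9 + 196 = 205 — holds.
[7] U = 3 > 1, so we need R ≤ 7; R = 5 ≤ 7 — holds.
[8] min(3, 5, 14) = 3 — holds.

Constraints 1, 2, 3, 5 do not hold.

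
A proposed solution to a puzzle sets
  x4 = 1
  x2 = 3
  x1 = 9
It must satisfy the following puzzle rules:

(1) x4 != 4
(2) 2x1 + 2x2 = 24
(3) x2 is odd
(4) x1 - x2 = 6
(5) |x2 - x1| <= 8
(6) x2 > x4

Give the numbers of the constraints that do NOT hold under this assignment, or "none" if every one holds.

Yes — all constraints hold.

(1) x4 = 1, and 1 ≠ 4  ✔
(2) 2x1 + 2x2 = 2(9) + 2(3) = 24  ✔
(3) x2 = 3 is odd  ✔
(4) x1 - x2 = 9 - 3 = 6  ✔
(5) |3 - 9| = 6; 6 ≤ 8  ✔
(6) x2 = 3, x4 = 1; 3 > 1  ✔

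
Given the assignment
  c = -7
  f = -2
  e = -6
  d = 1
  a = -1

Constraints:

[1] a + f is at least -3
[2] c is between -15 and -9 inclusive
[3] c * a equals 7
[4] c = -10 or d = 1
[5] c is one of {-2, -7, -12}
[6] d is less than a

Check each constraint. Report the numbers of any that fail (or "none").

[1] a + f = -1 + (-2) = -3; -3 ≥ -3 — OK.
[2] c = -7 is outside [-15, -9] — violated.
[3] c * a = -7 * (-1) = 7 — OK.
[4] c = -7 ≠ -10, but d = 1 = 1 (second disjunct) — OK.
[5] c = -7 is in {-2, -7, -12} — OK.
[6] d = 1, a = -1; 1 ≥ -1 (want <) — violated.

No — constraints 2 and 6 are not satisfied.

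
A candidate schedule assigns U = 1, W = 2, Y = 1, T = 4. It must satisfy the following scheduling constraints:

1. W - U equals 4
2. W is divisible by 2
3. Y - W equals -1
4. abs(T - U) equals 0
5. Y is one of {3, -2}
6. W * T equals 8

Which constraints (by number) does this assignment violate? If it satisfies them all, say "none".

1. W - U = 2 - 1 = 1, not 4 — fails.
2. 2 / 2 = 1, so 2 divides 2 — holds.
3. Y - W = 1 - 2 = -1 — holds.
4. abs(4 - 1) = 3, not 0 — fails.
5. Y = 1 is not in {3, -2} — fails.
6. W * T = 2 * 4 = 8 — holds.

The assignment fails constraints 1, 4, 5.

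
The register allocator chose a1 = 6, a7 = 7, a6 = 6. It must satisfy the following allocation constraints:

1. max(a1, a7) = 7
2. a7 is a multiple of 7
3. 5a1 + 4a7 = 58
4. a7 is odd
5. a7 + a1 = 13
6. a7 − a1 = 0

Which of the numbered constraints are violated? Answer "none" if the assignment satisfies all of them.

Constraint 6 does not hold.

1. max(6, 7) = 7 — satisfied.
2. 7 / 7 = 1, so 7 divides 7 — satisfied.
3. 5a1 + 4a7 = 5(6) + 4(7) = 58 — satisfied.
4. a7 = 7 is odd — satisfied.
5. a7 + a1 = 7 + 6 = 13 — satisfied.
6. a7 − a1 = 7 − 6 = 1, not 0 — violated.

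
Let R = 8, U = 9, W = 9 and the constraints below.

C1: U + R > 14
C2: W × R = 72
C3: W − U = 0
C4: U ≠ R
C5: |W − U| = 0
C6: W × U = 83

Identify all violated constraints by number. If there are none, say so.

C1: U + R = 9 + 8 = 17; 17 > 14  OK
C2: W × R = 9 × 8 = 72  OK
C3: W − U = 9 − 9 = 0  OK
C4: U = 9, R = 8; distinct  OK
C5: |9 − 9| = 0  OK
C6: W × U = 9 × 9 = 81, not 83  FAIL

The assignment fails constraint 6.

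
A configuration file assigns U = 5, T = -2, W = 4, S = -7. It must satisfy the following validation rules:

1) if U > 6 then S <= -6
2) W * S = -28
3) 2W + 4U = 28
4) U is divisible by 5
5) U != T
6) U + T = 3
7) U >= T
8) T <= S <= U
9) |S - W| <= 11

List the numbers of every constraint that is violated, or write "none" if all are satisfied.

1) U = 5, not > 6; antecedent false, conditional vacuously true — holds.
2) W * S = 4 * (-7) = -28 — holds.
3) 2W + 4U = 2(4) + 4(5) = 28 — holds.
4) 5 / 5 = 1, so 5 divides 5 — holds.
5) U = 5, T = -2; distinct — holds.
6) U + T = 5 + (-2) = 3 — holds.
7) U = 5, T = -2; 5 ≥ -2 — holds.
8) values -2, -7, 5; T = -2 is not <= S = -7 — fails.
9) |-7 - 4| = 11; 11 ≤ 11 — holds.

Constraint 8 is violated.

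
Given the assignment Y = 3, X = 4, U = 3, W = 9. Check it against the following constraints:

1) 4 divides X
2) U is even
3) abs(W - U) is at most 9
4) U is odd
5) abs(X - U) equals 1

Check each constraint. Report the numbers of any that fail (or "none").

1) 4 / 4 = 1, so 4 divides 4 — OK.
2) U = 3 is odd — violated.
3) abs(9 - 3) = 6; 6 ≤ 9 — OK.
4) U = 3 is odd — OK.
5) abs(4 - 3) = 1 — OK.

Constraint 2 is violated.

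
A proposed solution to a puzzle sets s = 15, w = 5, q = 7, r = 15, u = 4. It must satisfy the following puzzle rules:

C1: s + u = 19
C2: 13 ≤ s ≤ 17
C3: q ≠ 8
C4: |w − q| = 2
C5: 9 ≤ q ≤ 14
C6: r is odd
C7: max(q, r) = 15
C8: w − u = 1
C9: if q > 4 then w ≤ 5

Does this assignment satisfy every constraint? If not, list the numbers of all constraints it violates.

Constraint 5 does not hold.

C1: s + u = 15 + 4 = 19  yes
C2: s = 15 lies in [13, 17]  yes
C3: q = 7, and 7 ≠ 8  yes
C4: |5 − 7| = 2  yes
C5: q = 7 is outside [9, 14]  no
C6: r = 15 is odd  yes
C7: max(7, 15) = 15  yes
C8: w − u = 5 − 4 = 1  yes
C9: q = 7 > 4, so we need w ≤ 5; w = 5 ≤ 5  yes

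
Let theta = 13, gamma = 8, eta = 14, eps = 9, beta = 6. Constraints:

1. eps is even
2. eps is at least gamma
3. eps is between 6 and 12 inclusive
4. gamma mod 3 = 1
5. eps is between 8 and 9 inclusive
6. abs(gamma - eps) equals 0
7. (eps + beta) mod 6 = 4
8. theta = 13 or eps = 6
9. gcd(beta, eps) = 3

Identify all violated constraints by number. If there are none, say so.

Constraints 1, 4, 6, and 7 are violated.

1. eps = 9 is odd — fails.
2. eps = 9, gamma = 8; 9 ≥ 8 — holds.
3. eps = 9 lies in [6, 12] — holds.
4. 8 mod 3 = 2, not 1 — fails.
5. eps = 9 lies in [8, 9] — holds.
6. abs(8 - 9) = 1, not 0 — fails.
7. eps + beta = 15; 15 mod 6 = 3, not 4 — fails.
8. theta = 13 = 13 (first disjunct) — holds.
9. gcd(6, 9) = 3 — holds.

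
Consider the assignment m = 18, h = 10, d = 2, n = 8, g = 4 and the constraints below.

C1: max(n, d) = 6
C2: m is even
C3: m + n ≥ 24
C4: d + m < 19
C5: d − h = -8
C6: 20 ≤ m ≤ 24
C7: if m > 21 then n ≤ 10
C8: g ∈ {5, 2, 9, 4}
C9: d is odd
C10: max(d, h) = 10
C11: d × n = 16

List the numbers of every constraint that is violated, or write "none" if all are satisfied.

Constraints 1, 4, 6, 9 are violated.

C1: max(8, 2) = 8, not 6  ✘
C2: m = 18 is even  ✔
C3: m + n = 18 + 8 = 26; 26 ≥ 24  ✔
C4: d + m = 2 + 18 = 20; 20 ≥ 19, bound 19 not met  ✘
C5: d − h = 2 − 10 = -8  ✔
C6: m = 18 is outside [20, 24]  ✘
C7: m = 18, not > 21; antecedent false, conditional vacuously true  ✔
C8: g = 4 is in {5, 2, 9, 4}  ✔
C9: d = 2 is even  ✘
C10: max(2, 10) = 10  ✔
C11: d × n = 2 × 8 = 16  ✔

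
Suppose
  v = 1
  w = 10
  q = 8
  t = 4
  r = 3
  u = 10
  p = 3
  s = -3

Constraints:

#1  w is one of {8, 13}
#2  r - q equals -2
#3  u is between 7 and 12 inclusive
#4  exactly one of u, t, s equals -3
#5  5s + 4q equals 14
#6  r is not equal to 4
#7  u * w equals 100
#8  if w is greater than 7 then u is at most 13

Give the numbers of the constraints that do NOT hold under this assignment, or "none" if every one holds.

The assignment fails constraints 1, 2, and 5.

#1 w = 10 is not in {8, 13} — does not hold.
#2 r - q = 3 - 8 = -5, not -2 — does not hold.
#3 u = 10 lies in [7, 12] — holds.
#4 u=10, t=4, s=-3; 1 of them equals -3 — holds.
#5 5s + 4q = 5(-3) + 4(8) = 17, not 14 — does not hold.
#6 r = 3, and 3 ≠ 4 — holds.
#7 u * w = 10 * 10 = 100 — holds.
#8 w = 10 > 7, so we need u ≤ 13; u = 10 ≤ 13 — holds.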